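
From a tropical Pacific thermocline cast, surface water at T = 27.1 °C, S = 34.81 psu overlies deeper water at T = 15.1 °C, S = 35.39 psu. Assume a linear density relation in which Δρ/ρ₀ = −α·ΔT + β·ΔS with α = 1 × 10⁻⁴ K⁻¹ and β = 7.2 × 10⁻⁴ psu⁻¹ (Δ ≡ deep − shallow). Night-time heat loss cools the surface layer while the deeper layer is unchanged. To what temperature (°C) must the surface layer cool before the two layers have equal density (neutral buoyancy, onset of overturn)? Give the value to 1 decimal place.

Neutral buoyancy requires Δρ = 0, i.e. −α(T_deep − T_surf′) + β(S_deep − S_surf) = 0.
T_surf′ = T_deep − (β/α)·ΔS = 15.1 − (7.2 × 10⁻⁴/1 × 10⁻⁴)·(+0.58) = 10.924 °C.
Cooling required: 27.1 − (10.924) = 16.176 °C.

10.9 °C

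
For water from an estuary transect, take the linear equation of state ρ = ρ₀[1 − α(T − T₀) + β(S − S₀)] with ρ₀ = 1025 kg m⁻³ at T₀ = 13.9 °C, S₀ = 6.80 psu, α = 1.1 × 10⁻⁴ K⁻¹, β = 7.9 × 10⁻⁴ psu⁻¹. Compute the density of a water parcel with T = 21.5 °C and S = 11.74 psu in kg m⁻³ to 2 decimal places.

1028.14 kg m⁻³

T − T₀ = +7.6 K, S − S₀ = +4.94 psu.
Bracket = 1 − α·(+7.6) + β·(+4.94) = 1 + (3.0666 × 10⁻³) = 1.0030666.
ρ = 1025 × 1.0030666 = 1028.14 kg m⁻³.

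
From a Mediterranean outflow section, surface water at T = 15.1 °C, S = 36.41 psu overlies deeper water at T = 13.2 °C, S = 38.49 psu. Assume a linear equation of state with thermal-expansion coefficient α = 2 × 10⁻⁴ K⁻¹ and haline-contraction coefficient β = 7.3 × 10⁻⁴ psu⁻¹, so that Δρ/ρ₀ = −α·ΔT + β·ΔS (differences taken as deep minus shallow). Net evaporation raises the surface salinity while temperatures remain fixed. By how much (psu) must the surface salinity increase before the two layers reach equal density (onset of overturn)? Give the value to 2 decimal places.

Neutral buoyancy requires −α(T_deep − T_surf) + β(S_deep − S_surf′) = 0.
S_surf′ = S_deep − (α/β)·ΔT = 38.49 − (2 × 10⁻⁴/7.3 × 10⁻⁴)·(-1.9) = 39.0105 psu.
Increase required: 39.0105 − 36.41 = 2.6005 psu.

2.60 psu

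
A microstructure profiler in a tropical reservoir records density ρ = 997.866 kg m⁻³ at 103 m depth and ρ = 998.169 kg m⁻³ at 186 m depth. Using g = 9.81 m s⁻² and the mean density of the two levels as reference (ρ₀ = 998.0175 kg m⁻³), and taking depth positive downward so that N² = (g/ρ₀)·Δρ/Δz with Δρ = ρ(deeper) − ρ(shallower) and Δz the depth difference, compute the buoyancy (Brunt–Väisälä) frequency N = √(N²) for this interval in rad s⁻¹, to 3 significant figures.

5.99 × 10⁻³ rad s⁻¹

Δρ = 998.169 − 997.866 = 0.303 kg m⁻³ over Δz = 186 − 103 = 83 m.
N² = (9.81/998.0175) × (0.303/83) = 3.5884 × 10⁻⁵ s⁻².
N = √(3.5884 × 10⁻⁵) = 5.9903 × 10⁻³ rad s⁻¹ ≈ 5.99 × 10⁻³ rad s⁻¹.
A positive N² confirms static stability across the interval.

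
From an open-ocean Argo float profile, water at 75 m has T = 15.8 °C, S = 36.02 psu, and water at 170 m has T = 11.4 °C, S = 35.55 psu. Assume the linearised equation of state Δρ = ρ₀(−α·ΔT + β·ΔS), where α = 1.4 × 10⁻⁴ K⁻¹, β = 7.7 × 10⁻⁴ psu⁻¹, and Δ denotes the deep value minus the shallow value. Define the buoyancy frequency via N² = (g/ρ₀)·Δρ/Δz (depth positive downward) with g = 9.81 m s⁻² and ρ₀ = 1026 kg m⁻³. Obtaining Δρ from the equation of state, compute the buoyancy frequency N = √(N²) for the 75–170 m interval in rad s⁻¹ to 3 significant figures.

ΔT = -4.4 K, ΔS = -0.47 psu (deep − shallow).
Δρ/ρ₀ = −αΔT + βΔS = 6.16 × 10⁻⁴ − 3.619 × 10⁻⁴ = 2.541 × 10⁻⁴, so Δρ ≈ 0.2607 kg m⁻³.
N² = (g/ρ₀)·Δρ/Δz = g·(Δρ/ρ₀)/Δz = 9.81 × 2.541 × 10⁻⁴ / 95 = 2.6239 × 10⁻⁵ s⁻².
N = √(2.6239 × 10⁻⁵) = 5.1224 × 10⁻³ rad s⁻¹ ≈ 5.12 × 10⁻³ rad s⁻¹.

5.12 × 10⁻³ rad s⁻¹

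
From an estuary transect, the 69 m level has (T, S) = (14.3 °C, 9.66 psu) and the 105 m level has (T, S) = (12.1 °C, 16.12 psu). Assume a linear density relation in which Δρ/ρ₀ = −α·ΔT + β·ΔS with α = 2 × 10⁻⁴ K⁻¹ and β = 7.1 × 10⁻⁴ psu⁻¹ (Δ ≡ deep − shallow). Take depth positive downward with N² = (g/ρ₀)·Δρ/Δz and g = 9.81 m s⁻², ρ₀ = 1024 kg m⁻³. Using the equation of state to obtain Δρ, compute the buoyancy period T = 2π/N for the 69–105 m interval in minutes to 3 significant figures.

ΔT = -2.2 K, ΔS = +6.46 psu (deep − shallow).
Δρ/ρ₀ = −αΔT + βΔS = 4.40 × 10⁻⁴ + 4.5866 × 10⁻³ = 5.0266 × 10⁻³, so Δρ ≈ 5.147 kg m⁻³.
N² = (g/ρ₀)·Δρ/Δz = g·(Δρ/ρ₀)/Δz = 9.81 × 5.0266 × 10⁻³ / 36 = 1.3697 × 10⁻³ s⁻².
N = √(1.3697 × 10⁻³) = 0.037009 rad s⁻¹ → T = 2π/N = 169.77 s = 2.8295 min ≈ 2.83 min.

2.83 min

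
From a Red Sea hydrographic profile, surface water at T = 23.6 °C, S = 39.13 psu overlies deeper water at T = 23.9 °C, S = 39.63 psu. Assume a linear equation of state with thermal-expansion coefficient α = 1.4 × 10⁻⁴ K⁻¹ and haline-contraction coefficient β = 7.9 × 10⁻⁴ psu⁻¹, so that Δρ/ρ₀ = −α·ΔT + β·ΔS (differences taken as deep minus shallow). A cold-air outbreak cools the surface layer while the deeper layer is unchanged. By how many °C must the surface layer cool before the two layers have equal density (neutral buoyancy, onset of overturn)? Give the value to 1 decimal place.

Neutral buoyancy requires Δρ = 0, i.e. −α(T_deep − T_surf′) + β(S_deep − S_surf) = 0.
T_surf′ = T_deep − (β/α)·ΔS = 23.9 − (7.9 × 10⁻⁴/1.4 × 10⁻⁴)·(+0.50) = 21.079 °C.
Cooling required: 23.6 − (21.079) = 2.521 °C.

2.5 °C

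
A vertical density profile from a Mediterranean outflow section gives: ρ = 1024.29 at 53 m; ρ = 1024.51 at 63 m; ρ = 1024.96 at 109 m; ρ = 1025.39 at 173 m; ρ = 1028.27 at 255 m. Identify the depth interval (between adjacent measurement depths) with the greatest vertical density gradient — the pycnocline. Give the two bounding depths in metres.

Compute the density gradient over each adjacent pair:
  53–63 m: Δρ/Δz = 0.22/10 = 0.022 kg m⁻⁴
  63–109 m: Δρ/Δz = 0.45/46 = 9.8 × 10⁻³ kg m⁻⁴
  109–173 m: Δρ/Δz = 0.43/64 = 6.7 × 10⁻³ kg m⁻⁴
  173–255 m: Δρ/Δz = 2.88/82 = 0.035 kg m⁻⁴
The largest gradient is in the 173–255 m interval — the pycnocline.

173–255 m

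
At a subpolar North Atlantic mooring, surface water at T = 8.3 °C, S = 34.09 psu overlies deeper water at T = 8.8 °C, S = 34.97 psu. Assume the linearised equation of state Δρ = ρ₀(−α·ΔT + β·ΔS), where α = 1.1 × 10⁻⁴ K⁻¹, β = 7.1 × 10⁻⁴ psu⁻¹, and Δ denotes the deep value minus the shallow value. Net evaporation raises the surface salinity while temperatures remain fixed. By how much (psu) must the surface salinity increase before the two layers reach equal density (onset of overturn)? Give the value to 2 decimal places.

Neutral buoyancy requires −α(T_deep − T_surf) + β(S_deep − S_surf′) = 0.
S_surf′ = S_deep − (α/β)·ΔT = 34.97 − (1.1 × 10⁻⁴/7.1 × 10⁻⁴)·(+0.5) = 34.8925 psu.
Increase required: 34.8925 − 34.09 = 0.8025 psu.

0.80 psu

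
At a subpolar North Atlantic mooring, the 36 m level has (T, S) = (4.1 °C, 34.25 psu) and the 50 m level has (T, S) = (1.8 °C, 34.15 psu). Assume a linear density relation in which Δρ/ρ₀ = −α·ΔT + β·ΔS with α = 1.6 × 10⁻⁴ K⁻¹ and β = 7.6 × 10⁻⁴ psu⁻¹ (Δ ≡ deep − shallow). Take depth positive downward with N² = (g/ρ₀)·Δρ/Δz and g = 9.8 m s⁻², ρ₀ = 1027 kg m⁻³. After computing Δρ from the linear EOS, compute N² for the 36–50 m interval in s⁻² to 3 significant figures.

2.04 × 10⁻⁴ s⁻²

ΔT = -2.3 K, ΔS = -0.10 psu (deep − shallow).
Δρ/ρ₀ = −αΔT + βΔS = 3.68 × 10⁻⁴ − 7.60 × 10⁻⁵ = 2.92 × 10⁻⁴, so Δρ ≈ 0.2999 kg m⁻³.
N² = (g/ρ₀)·Δρ/Δz = g·(Δρ/ρ₀)/Δz = 9.8 × 2.92 × 10⁻⁴ / 14 = 2.0440 × 10⁻⁴ s⁻² ≈ 2.04 × 10⁻⁴ s⁻².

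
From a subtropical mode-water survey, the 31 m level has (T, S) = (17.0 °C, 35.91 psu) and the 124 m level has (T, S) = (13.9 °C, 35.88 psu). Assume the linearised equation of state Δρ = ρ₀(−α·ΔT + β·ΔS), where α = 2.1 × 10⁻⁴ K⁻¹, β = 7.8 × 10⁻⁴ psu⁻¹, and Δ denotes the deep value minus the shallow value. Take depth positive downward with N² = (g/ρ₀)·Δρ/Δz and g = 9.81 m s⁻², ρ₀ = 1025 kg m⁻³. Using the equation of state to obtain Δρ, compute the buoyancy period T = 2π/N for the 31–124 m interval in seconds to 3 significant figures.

772 s

ΔT = -3.1 K, ΔS = -0.03 psu (deep − shallow).
Δρ/ρ₀ = −αΔT + βΔS = 6.51 × 10⁻⁴ − 2.34 × 10⁻⁵ = 6.276 × 10⁻⁴, so Δρ ≈ 0.6433 kg m⁻³.
N² = (g/ρ₀)·Δρ/Δz = g·(Δρ/ρ₀)/Δz = 9.81 × 6.276 × 10⁻⁴ / 93 = 6.6202 × 10⁻⁵ s⁻².
N = √(6.6202 × 10⁻⁵) = 8.1365 × 10⁻³ rad s⁻¹ → T = 2π/N = 772.22 s ≈ 772 s.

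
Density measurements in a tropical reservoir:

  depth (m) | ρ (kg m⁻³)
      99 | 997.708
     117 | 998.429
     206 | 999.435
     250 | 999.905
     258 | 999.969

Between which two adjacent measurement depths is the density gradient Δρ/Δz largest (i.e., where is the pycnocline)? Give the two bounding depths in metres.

Compute the density gradient over each adjacent pair:
  99–117 m: Δρ/Δz = 0.721/18 = 0.040 kg m⁻⁴
  117–206 m: Δρ/Δz = 1.006/89 = 0.011 kg m⁻⁴
  206–250 m: Δρ/Δz = 0.470/44 = 0.011 kg m⁻⁴
  250–258 m: Δρ/Δz = 0.064/8 = 8.0 × 10⁻³ kg m⁻⁴
The largest gradient is in the 99–117 m interval — the pycnocline.

99–117 m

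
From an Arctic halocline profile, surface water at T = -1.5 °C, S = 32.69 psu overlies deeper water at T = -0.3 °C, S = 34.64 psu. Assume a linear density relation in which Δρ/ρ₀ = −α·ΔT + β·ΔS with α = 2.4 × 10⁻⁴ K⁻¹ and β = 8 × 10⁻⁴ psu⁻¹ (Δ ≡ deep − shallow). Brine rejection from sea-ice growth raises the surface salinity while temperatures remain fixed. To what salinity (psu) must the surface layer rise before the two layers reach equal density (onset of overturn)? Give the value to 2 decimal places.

Neutral buoyancy requires −α(T_deep − T_surf) + β(S_deep − S_surf′) = 0.
S_surf′ = S_deep − (α/β)·ΔT = 34.64 − (2.4 × 10⁻⁴/8 × 10⁻⁴)·(+1.2) = 34.2800 psu.
Increase required: 34.2800 − 32.69 = 1.5900 psu.

34.28 psu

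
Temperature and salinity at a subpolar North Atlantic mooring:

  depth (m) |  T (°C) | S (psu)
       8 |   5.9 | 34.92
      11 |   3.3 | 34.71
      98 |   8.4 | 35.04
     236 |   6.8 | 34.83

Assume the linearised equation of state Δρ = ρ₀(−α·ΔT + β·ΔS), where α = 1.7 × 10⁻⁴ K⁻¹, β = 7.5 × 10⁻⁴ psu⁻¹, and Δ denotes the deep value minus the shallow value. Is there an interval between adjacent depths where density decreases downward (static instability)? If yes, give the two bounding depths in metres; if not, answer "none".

Evaluate Δρ/ρ₀ = −αΔT + βΔS across each adjacent pair:
  8–11 m: −αΔT+βΔS = −(1.7 × 10⁻⁴)(-2.6)+(7.5 × 10⁻⁴)(-0.21) = 2.8 × 10⁻⁴ → stable
  11–98 m: −αΔT+βΔS = −(1.7 × 10⁻⁴)(+5.1)+(7.5 × 10⁻⁴)(+0.33) = -6.2 × 10⁻⁴ → UNSTABLE
  98–236 m: −αΔT+βΔS = −(1.7 × 10⁻⁴)(-1.6)+(7.5 × 10⁻⁴)(-0.21) = 1.1 × 10⁻⁴ → stable
The 11–98 m interval has Δρ < 0: lighter water underlies denser water.

11–98 m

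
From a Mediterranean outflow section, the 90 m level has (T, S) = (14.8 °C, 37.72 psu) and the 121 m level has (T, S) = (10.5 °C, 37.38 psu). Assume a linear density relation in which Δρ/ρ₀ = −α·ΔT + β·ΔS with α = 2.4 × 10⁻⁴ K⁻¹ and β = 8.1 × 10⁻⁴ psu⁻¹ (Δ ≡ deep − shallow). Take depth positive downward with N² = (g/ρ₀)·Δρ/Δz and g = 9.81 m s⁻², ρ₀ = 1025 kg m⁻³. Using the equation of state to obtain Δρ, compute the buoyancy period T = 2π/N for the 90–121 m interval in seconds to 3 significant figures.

ΔT = -4.3 K, ΔS = -0.34 psu (deep − shallow).
Δρ/ρ₀ = −αΔT + βΔS = 1.032 × 10⁻³ − 2.754 × 10⁻⁴ = 7.566 × 10⁻⁴, so Δρ ≈ 0.7755 kg m⁻³.
N² = (g/ρ₀)·Δρ/Δz = g·(Δρ/ρ₀)/Δz = 9.81 × 7.566 × 10⁻⁴ / 31 = 2.3943 × 10⁻⁴ s⁻².
N = √(2.3943 × 10⁻⁴) = 0.015474 rad s⁻¹ → T = 2π/N = 406.05 s ≈ 406 s.

406 s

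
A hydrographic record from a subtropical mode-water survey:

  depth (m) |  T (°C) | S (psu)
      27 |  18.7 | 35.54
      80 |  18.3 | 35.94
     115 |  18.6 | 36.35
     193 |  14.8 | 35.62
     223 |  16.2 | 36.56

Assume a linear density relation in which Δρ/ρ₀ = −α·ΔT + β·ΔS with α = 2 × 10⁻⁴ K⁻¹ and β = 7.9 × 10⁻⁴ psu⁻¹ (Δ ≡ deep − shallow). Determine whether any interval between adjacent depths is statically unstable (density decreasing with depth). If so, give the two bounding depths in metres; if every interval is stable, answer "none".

Evaluate Δρ/ρ₀ = −αΔT + βΔS across each adjacent pair:
  27–80 m: −αΔT+βΔS = −(2 × 10⁻⁴)(-0.4)+(7.9 × 10⁻⁴)(+0.40) = 4.0 × 10⁻⁴ → stable
  80–115 m: −αΔT+βΔS = −(2 × 10⁻⁴)(+0.3)+(7.9 × 10⁻⁴)(+0.41) = 2.6 × 10⁻⁴ → stable
  115–193 m: −αΔT+βΔS = −(2 × 10⁻⁴)(-3.8)+(7.9 × 10⁻⁴)(-0.73) = 1.8 × 10⁻⁴ → stable
  193–223 m: −αΔT+βΔS = −(2 × 10⁻⁴)(+1.4)+(7.9 × 10⁻⁴)(+0.94) = 4.6 × 10⁻⁴ → stable
Every interval has Δρ > 0: the column is stably stratified throughout.

none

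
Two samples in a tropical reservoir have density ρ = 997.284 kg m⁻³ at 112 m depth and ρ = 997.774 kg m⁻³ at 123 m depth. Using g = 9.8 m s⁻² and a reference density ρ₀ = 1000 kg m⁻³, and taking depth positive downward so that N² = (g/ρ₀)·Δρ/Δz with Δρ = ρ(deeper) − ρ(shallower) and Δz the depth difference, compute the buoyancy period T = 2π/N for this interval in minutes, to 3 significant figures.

Δρ = 997.774 − 997.284 = 0.490 kg m⁻³ over Δz = 123 − 112 = 11 m.
N² = (9.8/1000) × (0.490/11) = 4.3655 × 10⁻⁴ s⁻².
N = √(4.3655 × 10⁻⁴) = 0.020894 rad s⁻¹, so T = 2π/N = 300.72 s = 5.0120 min ≈ 5.01 min.

5.01 min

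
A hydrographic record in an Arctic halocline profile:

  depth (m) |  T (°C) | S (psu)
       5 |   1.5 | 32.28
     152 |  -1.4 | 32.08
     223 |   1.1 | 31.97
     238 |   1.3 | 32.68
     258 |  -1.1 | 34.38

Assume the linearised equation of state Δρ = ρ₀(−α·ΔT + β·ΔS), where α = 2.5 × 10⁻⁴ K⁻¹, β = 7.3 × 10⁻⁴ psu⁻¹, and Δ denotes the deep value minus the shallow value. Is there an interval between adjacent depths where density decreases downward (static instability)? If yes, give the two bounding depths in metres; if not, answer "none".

152–223 m

Evaluate Δρ/ρ₀ = −αΔT + βΔS across each adjacent pair:
  5–152 m: −αΔT+βΔS = −(2.5 × 10⁻⁴)(-2.9)+(7.3 × 10⁻⁴)(-0.20) = 5.8 × 10⁻⁴ → stable
  152–223 m: −αΔT+βΔS = −(2.5 × 10⁻⁴)(+2.5)+(7.3 × 10⁻⁴)(-0.11) = -7.1 × 10⁻⁴ → UNSTABLE
  223–238 m: −αΔT+βΔS = −(2.5 × 10⁻⁴)(+0.2)+(7.3 × 10⁻⁴)(+0.71) = 4.7 × 10⁻⁴ → stable
  238–258 m: −αΔT+βΔS = −(2.5 × 10⁻⁴)(-2.4)+(7.3 × 10⁻⁴)(+1.70) = 1.8 × 10⁻³ → stable
The 152–223 m interval has Δρ < 0: lighter water underlies denser water.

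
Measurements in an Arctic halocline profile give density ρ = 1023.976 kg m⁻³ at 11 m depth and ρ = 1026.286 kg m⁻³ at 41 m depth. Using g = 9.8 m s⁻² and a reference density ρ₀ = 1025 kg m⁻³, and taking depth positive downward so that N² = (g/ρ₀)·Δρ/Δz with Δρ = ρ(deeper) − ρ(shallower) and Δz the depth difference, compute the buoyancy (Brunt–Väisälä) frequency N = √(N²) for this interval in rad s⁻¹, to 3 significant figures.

0.0271 rad s⁻¹

Δρ = 1026.286 − 1023.976 = 2.310 kg m⁻³ over Δz = 41 − 11 = 30 m.
N² = (9.8/1025) × (2.310/30) = 7.3620 × 10⁻⁴ s⁻².
N = √(7.3620 × 10⁻⁴) = 0.027133 rad s⁻¹ ≈ 0.0271 rad s⁻¹.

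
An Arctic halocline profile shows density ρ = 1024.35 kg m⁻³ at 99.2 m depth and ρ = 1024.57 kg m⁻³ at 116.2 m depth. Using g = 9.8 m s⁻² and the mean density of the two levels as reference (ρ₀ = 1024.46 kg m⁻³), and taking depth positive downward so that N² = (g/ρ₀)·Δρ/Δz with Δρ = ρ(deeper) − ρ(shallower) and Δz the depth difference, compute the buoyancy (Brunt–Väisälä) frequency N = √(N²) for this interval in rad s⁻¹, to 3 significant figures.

Δρ = 1024.57 − 1024.35 = 0.22 kg m⁻³ over Δz = 116.2 − 99.2 = 17 m.
N² = (9.8/1024.46) × (0.22/17) = 1.2380 × 10⁻⁴ s⁻².
N = √(1.2380 × 10⁻⁴) = 0.011127 rad s⁻¹ ≈ 0.0111 rad s⁻¹.

0.0111 rad s⁻¹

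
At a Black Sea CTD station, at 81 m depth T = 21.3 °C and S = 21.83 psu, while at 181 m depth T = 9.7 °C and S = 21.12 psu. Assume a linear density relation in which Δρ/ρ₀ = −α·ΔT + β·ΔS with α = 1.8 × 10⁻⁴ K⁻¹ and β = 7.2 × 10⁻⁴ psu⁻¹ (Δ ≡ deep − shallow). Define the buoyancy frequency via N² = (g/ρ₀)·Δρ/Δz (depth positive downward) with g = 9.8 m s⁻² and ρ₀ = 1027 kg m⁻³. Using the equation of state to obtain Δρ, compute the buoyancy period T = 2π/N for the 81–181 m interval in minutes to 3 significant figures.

8.42 min

ΔT = -11.6 K, ΔS = -0.71 psu (deep − shallow).
Δρ/ρ₀ = −αΔT + βΔS = 2.088 × 10⁻³ − 5.112 × 10⁻⁴ = 1.5768 × 10⁻³, so Δρ ≈ 1.619 kg m⁻³.
N² = (g/ρ₀)·Δρ/Δz = g·(Δρ/ρ₀)/Δz = 9.8 × 1.5768 × 10⁻³ / 100 = 1.5453 × 10⁻⁴ s⁻².
N = √(1.5453 × 10⁻⁴) = 0.012431 rad s⁻¹ → T = 2π/N = 505.44 s = 8.4240 min ≈ 8.42 min.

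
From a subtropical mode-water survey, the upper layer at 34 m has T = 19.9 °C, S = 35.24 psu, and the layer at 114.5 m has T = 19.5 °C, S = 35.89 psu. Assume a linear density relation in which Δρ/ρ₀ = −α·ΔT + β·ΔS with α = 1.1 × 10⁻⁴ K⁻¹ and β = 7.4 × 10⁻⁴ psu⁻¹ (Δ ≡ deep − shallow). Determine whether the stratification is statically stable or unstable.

ΔT = 19.5 − 19.9 = -0.4 K and ΔS = 35.89 − 35.24 = +0.65 psu (deep − shallow).
−αΔT = 4.40 × 10⁻⁵; βΔS = 4.81 × 10⁻⁴; sum Δρ/ρ₀ = 5.25 × 10⁻⁴.
Δρ/ρ₀ > 0, so Δρ > 0: deeper water is denser → statically stable.

stable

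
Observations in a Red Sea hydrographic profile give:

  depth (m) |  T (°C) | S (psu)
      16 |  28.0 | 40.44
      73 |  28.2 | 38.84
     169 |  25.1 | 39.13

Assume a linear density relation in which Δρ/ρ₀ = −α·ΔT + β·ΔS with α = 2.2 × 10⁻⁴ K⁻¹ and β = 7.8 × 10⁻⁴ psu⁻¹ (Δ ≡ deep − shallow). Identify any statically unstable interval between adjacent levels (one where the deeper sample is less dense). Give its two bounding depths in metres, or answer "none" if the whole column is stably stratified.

Evaluate Δρ/ρ₀ = −αΔT + βΔS across each adjacent pair:
  16–73 m: −αΔT+βΔS = −(2.2 × 10⁻⁴)(+0.2)+(7.8 × 10⁻⁴)(-1.60) = -1.3 × 10⁻³ → UNSTABLE
  73–169 m: −αΔT+βΔS = −(2.2 × 10⁻⁴)(-3.1)+(7.8 × 10⁻⁴)(+0.29) = 9.1 × 10⁻⁴ → stable
The 16–73 m interval has Δρ < 0: lighter water underlies denser water.

16–73 m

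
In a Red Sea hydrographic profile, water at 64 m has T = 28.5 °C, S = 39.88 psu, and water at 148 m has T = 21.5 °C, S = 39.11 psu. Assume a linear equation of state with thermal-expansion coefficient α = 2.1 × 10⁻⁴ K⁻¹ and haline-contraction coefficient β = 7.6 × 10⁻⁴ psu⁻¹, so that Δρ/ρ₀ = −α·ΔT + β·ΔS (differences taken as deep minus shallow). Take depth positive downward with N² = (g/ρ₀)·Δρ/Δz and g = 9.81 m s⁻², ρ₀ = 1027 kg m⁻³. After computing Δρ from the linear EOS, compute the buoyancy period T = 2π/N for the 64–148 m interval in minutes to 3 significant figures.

ΔT = -7.0 K, ΔS = -0.77 psu (deep − shallow).
Δρ/ρ₀ = −αΔT + βΔS = 1.47 × 10⁻³ − 5.852 × 10⁻⁴ = 8.848 × 10⁻⁴, so Δρ ≈ 0.9087 kg m⁻³.
N² = (g/ρ₀)·Δρ/Δz = g·(Δρ/ρ₀)/Δz = 9.81 × 8.848 × 10⁻⁴ / 84 = 1.0333 × 10⁻⁴ s⁻².
N = √(1.0333 × 10⁻⁴) = 0.010165 rad s⁻¹ → T = 2π/N = 618.12 s = 10.302 min ≈ 10.3 min.

10.3 min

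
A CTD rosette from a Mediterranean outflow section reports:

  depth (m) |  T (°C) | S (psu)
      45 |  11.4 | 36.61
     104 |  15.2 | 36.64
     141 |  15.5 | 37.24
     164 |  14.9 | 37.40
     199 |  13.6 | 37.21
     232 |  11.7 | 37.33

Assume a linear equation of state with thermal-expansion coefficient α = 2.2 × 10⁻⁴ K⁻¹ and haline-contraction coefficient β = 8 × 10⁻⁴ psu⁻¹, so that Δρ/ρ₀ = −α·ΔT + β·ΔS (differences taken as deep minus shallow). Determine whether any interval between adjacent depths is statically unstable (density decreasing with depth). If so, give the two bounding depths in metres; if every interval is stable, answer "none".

Evaluate Δρ/ρ₀ = −αΔT + βΔS across each adjacent pair:
  45–104 m: −αΔT+βΔS = −(2.2 × 10⁻⁴)(+3.8)+(8 × 10⁻⁴)(+0.03) = -8.1 × 10⁻⁴ → UNSTABLE
  104–141 m: −αΔT+βΔS = −(2.2 × 10⁻⁴)(+0.3)+(8 × 10⁻⁴)(+0.60) = 4.1 × 10⁻⁴ → stable
  141–164 m: −αΔT+βΔS = −(2.2 × 10⁻⁴)(-0.6)+(8 × 10⁻⁴)(+0.16) = 2.6 × 10⁻⁴ → stable
  164–199 m: −αΔT+βΔS = −(2.2 × 10⁻⁴)(-1.3)+(8 × 10⁻⁴)(-0.19) = 1.3 × 10⁻⁴ → stable
  199–232 m: −αΔT+βΔS = −(2.2 × 10⁻⁴)(-1.9)+(8 × 10⁻⁴)(+0.12) = 5.1 × 10⁻⁴ → stable
The 45–104 m interval has Δρ < 0: lighter water underlies denser water.

45–104 m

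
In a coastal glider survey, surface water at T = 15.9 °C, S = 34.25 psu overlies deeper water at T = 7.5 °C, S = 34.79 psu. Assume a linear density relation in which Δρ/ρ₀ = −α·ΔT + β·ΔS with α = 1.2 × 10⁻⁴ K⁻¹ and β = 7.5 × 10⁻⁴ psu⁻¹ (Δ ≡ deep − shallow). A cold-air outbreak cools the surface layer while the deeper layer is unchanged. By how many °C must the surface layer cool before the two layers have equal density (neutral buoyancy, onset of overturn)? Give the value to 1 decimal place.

11.8 °C

Neutral buoyancy requires Δρ = 0, i.e. −α(T_deep − T_surf′) + β(S_deep − S_surf) = 0.
T_surf′ = T_deep − (β/α)·ΔS = 7.5 − (7.5 × 10⁻⁴/1.2 × 10⁻⁴)·(+0.54) = 4.125 °C.
Cooling required: 15.9 − (4.125) = 11.775 °C.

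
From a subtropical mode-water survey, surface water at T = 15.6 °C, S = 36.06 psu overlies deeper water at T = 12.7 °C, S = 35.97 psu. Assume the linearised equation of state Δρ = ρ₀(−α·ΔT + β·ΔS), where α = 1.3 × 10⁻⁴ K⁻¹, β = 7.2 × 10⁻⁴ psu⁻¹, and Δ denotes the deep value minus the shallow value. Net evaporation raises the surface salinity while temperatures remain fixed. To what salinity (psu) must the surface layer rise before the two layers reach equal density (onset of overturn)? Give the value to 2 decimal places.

Neutral buoyancy requires −α(T_deep − T_surf) + β(S_deep − S_surf′) = 0.
S_surf′ = S_deep − (α/β)·ΔT = 35.97 − (1.3 × 10⁻⁴/7.2 × 10⁻⁴)·(-2.9) = 36.4936 psu.
Increase required: 36.4936 − 36.06 = 0.4336 psu.

36.49 psu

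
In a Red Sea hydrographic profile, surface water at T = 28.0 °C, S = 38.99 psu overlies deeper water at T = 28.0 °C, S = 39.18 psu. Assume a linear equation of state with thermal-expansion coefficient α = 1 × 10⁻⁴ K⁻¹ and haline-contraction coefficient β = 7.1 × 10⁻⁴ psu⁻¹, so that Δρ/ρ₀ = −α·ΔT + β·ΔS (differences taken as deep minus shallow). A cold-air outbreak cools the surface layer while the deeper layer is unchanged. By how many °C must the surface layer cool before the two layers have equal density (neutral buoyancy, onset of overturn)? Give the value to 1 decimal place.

Neutral buoyancy requires Δρ = 0, i.e. −α(T_deep − T_surf′) + β(S_deep − S_surf) = 0.
T_surf′ = T_deep − (β/α)·ΔS = 28.0 − (7.1 × 10⁻⁴/1 × 10⁻⁴)·(+0.19) = 26.651 °C.
Cooling required: 28.0 − (26.651) = 1.349 °C.

1.3 °C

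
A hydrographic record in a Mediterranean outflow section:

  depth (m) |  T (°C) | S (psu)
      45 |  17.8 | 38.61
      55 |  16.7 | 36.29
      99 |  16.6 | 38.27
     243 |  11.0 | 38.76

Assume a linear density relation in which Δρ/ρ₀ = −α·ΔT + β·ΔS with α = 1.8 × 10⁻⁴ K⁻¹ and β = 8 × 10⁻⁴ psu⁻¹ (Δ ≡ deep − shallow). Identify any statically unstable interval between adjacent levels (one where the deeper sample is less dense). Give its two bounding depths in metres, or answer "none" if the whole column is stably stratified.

45–55 m

Evaluate Δρ/ρ₀ = −αΔT + βΔS across each adjacent pair:
  45–55 m: −αΔT+βΔS = −(1.8 × 10⁻⁴)(-1.1)+(8 × 10⁻⁴)(-2.32) = -1.7 × 10⁻³ → UNSTABLE
  55–99 m: −αΔT+βΔS = −(1.8 × 10⁻⁴)(-0.1)+(8 × 10⁻⁴)(+1.98) = 1.6 × 10⁻³ → stable
  99–243 m: −αΔT+βΔS = −(1.8 × 10⁻⁴)(-5.6)+(8 × 10⁻⁴)(+0.49) = 1.4 × 10⁻³ → stable
The 45–55 m interval has Δρ < 0: lighter water underlies denser water.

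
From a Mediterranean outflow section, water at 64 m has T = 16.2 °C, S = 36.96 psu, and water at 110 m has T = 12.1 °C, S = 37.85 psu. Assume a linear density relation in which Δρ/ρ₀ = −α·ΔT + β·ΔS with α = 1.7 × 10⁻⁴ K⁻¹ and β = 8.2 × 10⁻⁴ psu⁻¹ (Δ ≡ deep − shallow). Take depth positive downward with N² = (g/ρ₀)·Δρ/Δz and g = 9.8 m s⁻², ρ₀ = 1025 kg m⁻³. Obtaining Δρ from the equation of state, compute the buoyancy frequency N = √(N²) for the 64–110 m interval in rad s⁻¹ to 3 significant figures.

ΔT = -4.1 K, ΔS = +0.89 psu (deep − shallow).
Δρ/ρ₀ = −αΔT + βΔS = 6.97 × 10⁻⁴ + 7.298 × 10⁻⁴ = 1.4268 × 10⁻³, so Δρ ≈ 1.462 kg m⁻³.
N² = (g/ρ₀)·Δρ/Δz = g·(Δρ/ρ₀)/Δz = 9.8 × 1.4268 × 10⁻³ / 46 = 3.0397 × 10⁻⁴ s⁻².
N = √(3.0397 × 10⁻⁴) = 0.017435 rad s⁻¹ ≈ 0.0174 rad s⁻¹.

0.0174 rad s⁻¹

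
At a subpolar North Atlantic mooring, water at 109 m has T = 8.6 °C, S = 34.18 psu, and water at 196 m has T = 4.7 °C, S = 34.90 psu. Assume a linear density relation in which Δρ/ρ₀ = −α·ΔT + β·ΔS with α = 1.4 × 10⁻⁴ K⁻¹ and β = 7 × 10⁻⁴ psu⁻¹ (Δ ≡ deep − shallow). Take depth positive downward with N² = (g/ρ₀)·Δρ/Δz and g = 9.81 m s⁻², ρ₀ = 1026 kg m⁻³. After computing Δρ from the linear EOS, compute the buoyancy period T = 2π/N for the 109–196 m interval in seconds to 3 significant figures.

ΔT = -3.9 K, ΔS = +0.72 psu (deep − shallow).
Δρ/ρ₀ = −αΔT + βΔS = 5.46 × 10⁻⁴ + 5.04 × 10⁻⁴ = 1.05 × 10⁻³, so Δρ ≈ 1.077 kg m⁻³.
N² = (g/ρ₀)·Δρ/Δz = g·(Δρ/ρ₀)/Δz = 9.81 × 1.05 × 10⁻³ / 87 = 1.1840 × 10⁻⁴ s⁻².
N = √(1.1840 × 10⁻⁴) = 0.010881 rad s⁻¹ → T = 2π/N = 577.45 s ≈ 577 s.

577 s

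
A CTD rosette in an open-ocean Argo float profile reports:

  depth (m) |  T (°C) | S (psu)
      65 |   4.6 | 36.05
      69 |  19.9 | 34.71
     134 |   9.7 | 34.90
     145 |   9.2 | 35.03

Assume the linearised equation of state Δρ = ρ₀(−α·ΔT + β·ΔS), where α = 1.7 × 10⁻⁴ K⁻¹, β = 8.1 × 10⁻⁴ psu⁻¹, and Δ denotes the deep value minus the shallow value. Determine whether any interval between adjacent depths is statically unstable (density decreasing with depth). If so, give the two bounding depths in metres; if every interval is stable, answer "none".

Evaluate Δρ/ρ₀ = −αΔT + βΔS across each adjacent pair:
  65–69 m: −αΔT+βΔS = −(1.7 × 10⁻⁴)(+15.3)+(8.1 × 10⁻⁴)(-1.34) = -3.7 × 10⁻³ → UNSTABLE
  69–134 m: −αΔT+βΔS = −(1.7 × 10⁻⁴)(-10.2)+(8.1 × 10⁻⁴)(+0.19) = 1.9 × 10⁻³ → stable
  134–145 m: −αΔT+βΔS = −(1.7 × 10⁻⁴)(-0.5)+(8.1 × 10⁻⁴)(+0.13) = 1.9 × 10⁻⁴ → stable
The 65–69 m interval has Δρ < 0: lighter water underlies denser water.

65–69 m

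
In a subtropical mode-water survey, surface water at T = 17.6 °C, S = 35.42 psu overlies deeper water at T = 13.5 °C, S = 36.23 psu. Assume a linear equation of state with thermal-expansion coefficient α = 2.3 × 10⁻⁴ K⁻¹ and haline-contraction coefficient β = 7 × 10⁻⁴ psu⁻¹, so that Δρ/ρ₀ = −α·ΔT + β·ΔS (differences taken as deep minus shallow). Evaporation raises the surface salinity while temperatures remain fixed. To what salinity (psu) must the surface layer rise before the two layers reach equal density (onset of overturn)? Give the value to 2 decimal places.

37.58 psu

Neutral buoyancy requires −α(T_deep − T_surf) + β(S_deep − S_surf′) = 0.
S_surf′ = S_deep − (α/β)·ΔT = 36.23 − (2.3 × 10⁻⁴/7 × 10⁻⁴)·(-4.1) = 37.5771 psu.
Increase required: 37.5771 − 35.42 = 2.1571 psu.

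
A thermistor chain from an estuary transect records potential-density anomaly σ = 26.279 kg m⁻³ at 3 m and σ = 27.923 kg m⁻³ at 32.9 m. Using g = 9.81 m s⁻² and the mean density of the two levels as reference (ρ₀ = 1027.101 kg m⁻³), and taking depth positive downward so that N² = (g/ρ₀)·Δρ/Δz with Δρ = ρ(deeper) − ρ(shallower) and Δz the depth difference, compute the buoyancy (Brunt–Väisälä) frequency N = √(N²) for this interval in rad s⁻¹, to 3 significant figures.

0.0229 rad s⁻¹

Δρ = 1027.923 − 1026.279 = 1.644 kg m⁻³ over Δz = 32.9 − 3 = 29.9 m.
N² = (9.81/1027.101) × (1.644/29.9) = 5.2515 × 10⁻⁴ s⁻².
N = √(5.2515 × 10⁻⁴) = 0.022916 rad s⁻¹ ≈ 0.0229 rad s⁻¹.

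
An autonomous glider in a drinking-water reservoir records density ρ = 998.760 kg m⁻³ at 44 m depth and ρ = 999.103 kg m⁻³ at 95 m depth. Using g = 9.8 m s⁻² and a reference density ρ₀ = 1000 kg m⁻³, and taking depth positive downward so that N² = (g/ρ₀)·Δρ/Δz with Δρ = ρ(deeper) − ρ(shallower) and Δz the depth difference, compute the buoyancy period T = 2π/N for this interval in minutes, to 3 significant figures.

Δρ = 999.103 − 998.760 = 0.343 kg m⁻³ over Δz = 95 − 44 = 51 m.
N² = (9.8/1000) × (0.343/51) = 6.5910 × 10⁻⁵ s⁻².
N = √(6.5910 × 10⁻⁵) = 8.1185 × 10⁻³ rad s⁻¹, so T = 2π/N = 773.93 s = 12.899 min ≈ 12.9 min.
A positive N² confirms static stability across the interval.

12.9 min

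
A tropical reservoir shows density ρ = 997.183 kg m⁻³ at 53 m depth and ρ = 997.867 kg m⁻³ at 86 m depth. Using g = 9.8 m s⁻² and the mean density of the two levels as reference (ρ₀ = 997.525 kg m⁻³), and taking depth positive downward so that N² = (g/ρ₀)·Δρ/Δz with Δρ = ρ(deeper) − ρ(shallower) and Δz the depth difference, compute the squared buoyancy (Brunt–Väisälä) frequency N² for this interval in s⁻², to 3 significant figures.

2.04 × 10⁻⁴ s⁻²

Δρ = 997.867 − 997.183 = 0.684 kg m⁻³ over Δz = 86 − 53 = 33 m.
N² = (9.8/997.525) × (0.684/33) = 2.0363 × 10⁻⁴ s⁻² ≈ 2.04 × 10⁻⁴ s⁻².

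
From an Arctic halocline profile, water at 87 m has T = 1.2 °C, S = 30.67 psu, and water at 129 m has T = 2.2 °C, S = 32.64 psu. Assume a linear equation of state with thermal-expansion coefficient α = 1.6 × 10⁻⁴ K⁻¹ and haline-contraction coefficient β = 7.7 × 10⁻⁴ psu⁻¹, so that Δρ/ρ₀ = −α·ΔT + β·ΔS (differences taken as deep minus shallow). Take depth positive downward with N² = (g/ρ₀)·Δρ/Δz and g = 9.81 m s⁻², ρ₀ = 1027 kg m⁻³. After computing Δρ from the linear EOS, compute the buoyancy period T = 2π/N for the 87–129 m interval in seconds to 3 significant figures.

ΔT = +1.0 K, ΔS = +1.97 psu (deep − shallow).
Δρ/ρ₀ = −αΔT + βΔS = -1.60 × 10⁻⁴ + 1.5169 × 10⁻³ = 1.3569 × 10⁻³, so Δρ ≈ 1.394 kg m⁻³.
N² = (g/ρ₀)·Δρ/Δz = g·(Δρ/ρ₀)/Δz = 9.81 × 1.3569 × 10⁻³ / 42 = 3.1693 × 10⁻⁴ s⁻².
N = √(3.1693 × 10⁻⁴) = 0.017803 rad s⁻¹ → T = 2π/N = 352.93 s ≈ 353 s.

353 s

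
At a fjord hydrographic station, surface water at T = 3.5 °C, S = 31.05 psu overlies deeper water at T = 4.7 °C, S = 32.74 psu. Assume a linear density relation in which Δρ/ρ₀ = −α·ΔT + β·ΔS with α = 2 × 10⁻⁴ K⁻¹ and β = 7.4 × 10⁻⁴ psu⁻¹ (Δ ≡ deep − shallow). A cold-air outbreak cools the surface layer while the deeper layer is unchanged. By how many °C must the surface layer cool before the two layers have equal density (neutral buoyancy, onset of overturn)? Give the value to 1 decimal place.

Neutral buoyancy requires Δρ = 0, i.e. −α(T_deep − T_surf′) + β(S_deep − S_surf) = 0.
T_surf′ = T_deep − (β/α)·ΔS = 4.7 − (7.4 × 10⁻⁴/2 × 10⁻⁴)·(+1.69) = -1.553 °C.
Cooling required: 3.5 − (-1.553) = 5.053 °C.

5.1 °C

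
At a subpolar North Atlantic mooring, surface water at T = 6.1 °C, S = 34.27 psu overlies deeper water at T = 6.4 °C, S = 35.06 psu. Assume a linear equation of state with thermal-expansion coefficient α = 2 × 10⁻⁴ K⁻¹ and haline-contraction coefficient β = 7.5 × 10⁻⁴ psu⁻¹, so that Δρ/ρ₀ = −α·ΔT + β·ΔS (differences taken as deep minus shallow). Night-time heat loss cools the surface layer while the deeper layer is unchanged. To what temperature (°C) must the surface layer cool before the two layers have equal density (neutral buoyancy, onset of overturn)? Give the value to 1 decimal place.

Neutral buoyancy requires Δρ = 0, i.e. −α(T_deep − T_surf′) + β(S_deep − S_surf) = 0.
T_surf′ = T_deep − (β/α)·ΔS = 6.4 − (7.5 × 10⁻⁴/2 × 10⁻⁴)·(+0.79) = 3.438 °C.
Cooling required: 6.1 − (3.438) = 2.662 °C.

3.4 °C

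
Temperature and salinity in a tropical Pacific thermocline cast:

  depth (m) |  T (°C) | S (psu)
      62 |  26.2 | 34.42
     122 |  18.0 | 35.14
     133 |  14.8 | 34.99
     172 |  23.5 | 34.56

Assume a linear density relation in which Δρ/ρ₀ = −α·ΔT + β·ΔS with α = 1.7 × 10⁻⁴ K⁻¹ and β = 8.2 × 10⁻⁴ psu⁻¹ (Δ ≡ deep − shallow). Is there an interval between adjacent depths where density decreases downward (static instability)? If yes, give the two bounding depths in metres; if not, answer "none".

133–172 m

Evaluate Δρ/ρ₀ = −αΔT + βΔS across each adjacent pair:
  62–122 m: −αΔT+βΔS = −(1.7 × 10⁻⁴)(-8.2)+(8.2 × 10⁻⁴)(+0.72) = 2.0 × 10⁻³ → stable
  122–133 m: −αΔT+βΔS = −(1.7 × 10⁻⁴)(-3.2)+(8.2 × 10⁻⁴)(-0.15) = 4.2 × 10⁻⁴ → stable
  133–172 m: −αΔT+βΔS = −(1.7 × 10⁻⁴)(+8.7)+(8.2 × 10⁻⁴)(-0.43) = -1.8 × 10⁻³ → UNSTABLE
The 133–172 m interval has Δρ < 0: lighter water underlies denser water.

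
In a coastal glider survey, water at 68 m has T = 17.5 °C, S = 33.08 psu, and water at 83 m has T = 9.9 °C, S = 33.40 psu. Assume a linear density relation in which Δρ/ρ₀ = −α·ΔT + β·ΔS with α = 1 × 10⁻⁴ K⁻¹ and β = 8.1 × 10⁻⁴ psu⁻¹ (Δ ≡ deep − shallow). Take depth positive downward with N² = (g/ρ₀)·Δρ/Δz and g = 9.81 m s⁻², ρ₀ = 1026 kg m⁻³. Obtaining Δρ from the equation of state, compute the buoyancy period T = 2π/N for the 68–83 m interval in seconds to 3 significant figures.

243 s

ΔT = -7.6 K, ΔS = +0.32 psu (deep − shallow).
Δρ/ρ₀ = −αΔT + βΔS = 7.60 × 10⁻⁴ + 2.592 × 10⁻⁴ = 1.0192 × 10⁻³, so Δρ ≈ 1.046 kg m⁻³.
N² = (g/ρ₀)·Δρ/Δz = g·(Δρ/ρ₀)/Δz = 9.81 × 1.0192 × 10⁻³ / 15 = 6.6656 × 10⁻⁴ s⁻².
N = √(6.6656 × 10⁻⁴) = 0.025818 rad s⁻¹ → T = 2π/N = 243.36 s ≈ 243 s.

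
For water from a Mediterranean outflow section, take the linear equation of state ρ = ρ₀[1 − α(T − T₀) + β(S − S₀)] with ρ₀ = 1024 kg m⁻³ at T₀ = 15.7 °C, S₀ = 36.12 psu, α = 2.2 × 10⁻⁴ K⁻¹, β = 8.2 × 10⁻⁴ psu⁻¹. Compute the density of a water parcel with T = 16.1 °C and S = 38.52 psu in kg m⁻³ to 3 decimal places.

T − T₀ = +0.4 K, S − S₀ = +2.40 psu.
Bracket = 1 − α·(+0.4) + β·(+2.40) = 1 + (1.88 × 10⁻³) = 1.0018800.
ρ = 1024 × 1.0018800 = 1025.925 kg m⁻³.

1025.925 kg m⁻³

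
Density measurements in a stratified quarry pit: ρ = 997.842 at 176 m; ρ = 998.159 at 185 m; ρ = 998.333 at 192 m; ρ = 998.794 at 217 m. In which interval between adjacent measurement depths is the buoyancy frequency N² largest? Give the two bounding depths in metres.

Compute the density gradient over each adjacent pair:
  176–185 m: Δρ/Δz = 0.317/9 = 0.035 kg m⁻⁴
  185–192 m: Δρ/Δz = 0.174/7 = 0.025 kg m⁻⁴
  192–217 m: Δρ/Δz = 0.461/25 = 0.018 kg m⁻⁴
The largest gradient is in the 176–185 m interval — the pycnocline.

176–185 m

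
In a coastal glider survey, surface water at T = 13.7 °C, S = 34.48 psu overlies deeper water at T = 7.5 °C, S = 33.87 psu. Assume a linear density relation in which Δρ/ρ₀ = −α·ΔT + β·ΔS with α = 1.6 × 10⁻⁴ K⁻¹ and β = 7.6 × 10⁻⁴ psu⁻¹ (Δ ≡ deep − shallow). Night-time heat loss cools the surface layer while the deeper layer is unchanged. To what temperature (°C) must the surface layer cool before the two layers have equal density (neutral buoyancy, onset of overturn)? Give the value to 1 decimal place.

Neutral buoyancy requires Δρ = 0, i.e. −α(T_deep − T_surf′) + β(S_deep − S_surf) = 0.
T_surf′ = T_deep − (β/α)·ΔS = 7.5 − (7.6 × 10⁻⁴/1.6 × 10⁻⁴)·(-0.61) = 10.398 °C.
Cooling required: 13.7 − (10.398) = 3.302 °C.

10.4 °C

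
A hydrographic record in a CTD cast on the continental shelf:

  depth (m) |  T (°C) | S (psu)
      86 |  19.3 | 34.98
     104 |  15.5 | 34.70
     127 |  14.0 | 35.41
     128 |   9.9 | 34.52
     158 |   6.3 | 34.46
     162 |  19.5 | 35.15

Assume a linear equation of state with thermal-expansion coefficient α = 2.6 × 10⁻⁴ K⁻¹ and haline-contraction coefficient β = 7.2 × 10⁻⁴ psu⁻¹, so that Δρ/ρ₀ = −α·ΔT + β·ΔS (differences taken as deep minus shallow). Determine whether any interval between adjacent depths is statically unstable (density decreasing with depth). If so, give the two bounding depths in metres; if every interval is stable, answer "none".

Evaluate Δρ/ρ₀ = −αΔT + βΔS across each adjacent pair:
  86–104 m: −αΔT+βΔS = −(2.6 × 10⁻⁴)(-3.8)+(7.2 × 10⁻⁴)(-0.28) = 7.9 × 10⁻⁴ → stable
  104–127 m: −αΔT+βΔS = −(2.6 × 10⁻⁴)(-1.5)+(7.2 × 10⁻⁴)(+0.71) = 9.0 × 10⁻⁴ → stable
  127–128 m: −αΔT+βΔS = −(2.6 × 10⁻⁴)(-4.1)+(7.2 × 10⁻⁴)(-0.89) = 4.3 × 10⁻⁴ → stable
  128–158 m: −αΔT+βΔS = −(2.6 × 10⁻⁴)(-3.6)+(7.2 × 10⁻⁴)(-0.06) = 8.9 × 10⁻⁴ → stable
  158–162 m: −αΔT+βΔS = −(2.6 × 10⁻⁴)(+13.2)+(7.2 × 10⁻⁴)(+0.69) = -2.9 × 10⁻³ → UNSTABLE
The 158–162 m interval has Δρ < 0: lighter water underlies denser water.

158–162 m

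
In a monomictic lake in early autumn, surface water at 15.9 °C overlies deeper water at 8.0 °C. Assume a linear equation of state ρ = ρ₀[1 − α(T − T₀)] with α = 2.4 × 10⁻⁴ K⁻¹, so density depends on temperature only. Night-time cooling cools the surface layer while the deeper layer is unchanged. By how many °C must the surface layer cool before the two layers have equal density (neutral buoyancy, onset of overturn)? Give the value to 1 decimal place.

7.9 °C

With temperature the only control, equal density requires T_surf′ = T_deep.
T_surf′ = 8.0 °C.
Cooling required: 15.9 − 8.0 = 7.9 °C.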